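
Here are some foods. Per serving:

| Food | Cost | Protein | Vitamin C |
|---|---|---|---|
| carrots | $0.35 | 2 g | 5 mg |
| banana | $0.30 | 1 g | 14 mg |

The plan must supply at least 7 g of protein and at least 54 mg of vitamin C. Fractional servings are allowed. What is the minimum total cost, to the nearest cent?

An LP optimum is at a vertex; with two nutrient constraints at most two foods are used. Check each candidate.
carrots only: max(7/2, 54/5) = 10.8 servings → $3.78.
banana only: max(7/1, 54/14) = 7 servings → $2.10.
carrots + banana with both tight: 1.913 servings and 3.174 servings → $1.62.
So the least-cost plan costs $1.62.

$1.62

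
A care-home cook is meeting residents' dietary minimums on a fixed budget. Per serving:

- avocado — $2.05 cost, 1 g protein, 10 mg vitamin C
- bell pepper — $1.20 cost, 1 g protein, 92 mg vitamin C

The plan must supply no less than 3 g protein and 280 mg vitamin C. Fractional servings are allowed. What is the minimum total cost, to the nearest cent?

$3.65

A basic optimal solution has at most two foods positive. Try each food alone and each pair with both targets met exactly.
avocado only: max(3/1, 280/10) = 28 servings → $57.40.
bell pepper only: max(3/1, 280/92) = 3.043 servings → $3.65.
avocado + bell pepper: intersection lies outside the first quadrant.
Cheapest feasible corner: $3.65.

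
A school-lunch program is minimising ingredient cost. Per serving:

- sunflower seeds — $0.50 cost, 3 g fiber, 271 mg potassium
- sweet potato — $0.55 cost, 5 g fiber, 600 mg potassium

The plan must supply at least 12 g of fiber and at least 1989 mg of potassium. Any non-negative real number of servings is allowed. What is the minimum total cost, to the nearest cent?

$1.82

With two linear requirements the optimum uses one or two foods; enumerate the corners.
sunflower seeds only: max(12/3, 1989/271) = 7.339 servings → $3.67.
sweet potato only: max(12/5, 1989/600) = 3.315 servings → $1.82.
sunflower seeds + sweet potato: intersection lies outside the first quadrant.
So the least-cost plan costs $1.82.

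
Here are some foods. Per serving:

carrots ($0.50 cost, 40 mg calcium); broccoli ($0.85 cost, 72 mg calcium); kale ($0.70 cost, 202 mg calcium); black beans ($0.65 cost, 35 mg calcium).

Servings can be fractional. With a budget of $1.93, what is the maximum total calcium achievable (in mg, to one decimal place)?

Calcium per dollar: kale 288.6, broccoli 84.71, carrots 80, black beans 53.85.
With no serving limits, spend the whole cost allowance on kale: $1.93 / $0.70 × 202 mg = 556.9 mg.

556.9 mg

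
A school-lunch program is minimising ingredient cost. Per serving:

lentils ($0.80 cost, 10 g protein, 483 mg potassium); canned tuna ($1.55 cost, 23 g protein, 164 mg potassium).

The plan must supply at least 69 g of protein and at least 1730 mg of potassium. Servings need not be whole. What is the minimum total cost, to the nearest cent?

$5.03

lentils only: max(69/10, 1730/483) = 6.9 servings → $5.52.
canned tuna only: max(69/23, 1730/164) = 10.55 servings → $16.35.
lentils + canned tuna with both tight: 3.007 servings and 1.693 servings → $5.03.
So the least-cost plan costs $5.03.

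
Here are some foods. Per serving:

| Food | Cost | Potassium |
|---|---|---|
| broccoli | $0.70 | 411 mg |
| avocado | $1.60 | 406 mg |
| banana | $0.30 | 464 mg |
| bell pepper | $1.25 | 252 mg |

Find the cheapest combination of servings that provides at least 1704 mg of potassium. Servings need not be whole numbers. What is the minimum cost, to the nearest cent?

Cost per mg of potassium: banana $0.0006, broccoli $0.0017, avocado $0.0039, bell pepper $0.0050.
With no serving limits, use only banana: 1704 mg / 464 mg = 3.672 servings × $0.30 = $1.10.

$1.10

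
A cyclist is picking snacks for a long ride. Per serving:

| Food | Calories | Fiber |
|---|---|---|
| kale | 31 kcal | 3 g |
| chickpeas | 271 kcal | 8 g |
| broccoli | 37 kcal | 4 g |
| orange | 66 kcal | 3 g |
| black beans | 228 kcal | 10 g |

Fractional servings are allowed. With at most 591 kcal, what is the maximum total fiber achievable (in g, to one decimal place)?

Fiber per kcal: broccoli 0.1081, kale 0.09677, orange 0.04545, black beans 0.04386, chickpeas 0.02952.
With no serving limits, spend the whole calories allowance on broccoli: 591 kcal / 37 kcal × 4 g = 63.9 g.

63.9 g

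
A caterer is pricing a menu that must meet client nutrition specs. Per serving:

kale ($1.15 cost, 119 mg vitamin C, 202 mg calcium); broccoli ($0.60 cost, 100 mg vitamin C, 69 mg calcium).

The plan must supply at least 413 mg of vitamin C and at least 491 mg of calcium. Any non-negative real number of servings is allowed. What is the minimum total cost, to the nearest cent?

With two linear requirements the optimum uses one or two foods; enumerate the corners.
kale only: max(413/119, 491/202) = 3.471 servings → $3.99.
broccoli only: max(413/100, 491/69) = 7.116 servings → $4.27.
kale + broccoli with both tight: 1.718 servings and 2.085 servings → $3.23.
The minimum over all feasible corners is $3.23.

$3.23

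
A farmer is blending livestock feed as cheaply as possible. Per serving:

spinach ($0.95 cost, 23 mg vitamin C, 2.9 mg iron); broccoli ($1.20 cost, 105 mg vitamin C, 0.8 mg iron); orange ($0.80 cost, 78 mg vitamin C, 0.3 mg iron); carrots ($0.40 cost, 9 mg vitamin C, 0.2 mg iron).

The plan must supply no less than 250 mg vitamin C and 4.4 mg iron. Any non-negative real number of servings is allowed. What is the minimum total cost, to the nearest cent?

$3.44

A basic optimal solution has at most two foods positive. Try each food alone and each pair with both targets met exactly.
spinach only: max(250/23, 4.4/2.9) = 10.87 servings → $10.33.
broccoli only: max(250/105, 4.4/0.8) = 5.5 servings → $6.60.
orange only: max(250/78, 4.4/0.3) = 14.67 servings → $11.73.
carrots only: max(250/9, 4.4/0.2) = 27.78 servings → $11.11.
spinach + broccoli with both tight: 0.9158 servings and 2.18 servings → $3.49.
spinach + orange with both tight: 1.223 servings and 2.845 servings → $3.44.
spinach + carrots with both targets exact would need a negative amount; discard.
broccoli + orange: the both-tight solution has a negative serving — not a feasible corner.
broccoli + carrots with both tight: 0.7536 servings and 18.99 servings → $8.50.
orange + carrots with both tight: 0.8062 servings and 20.79 servings → $8.96.
Cheapest feasible corner: $3.44.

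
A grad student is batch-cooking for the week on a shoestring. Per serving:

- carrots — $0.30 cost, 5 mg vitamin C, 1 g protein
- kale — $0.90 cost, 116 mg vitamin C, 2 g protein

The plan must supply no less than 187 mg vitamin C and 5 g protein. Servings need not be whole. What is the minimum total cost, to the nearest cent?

A basic optimal solution has at most two foods positive. Try each food alone and each pair with both targets met exactly.
carrots only: max(187/5, 5/1) = 37.4 servings → $11.22.
kale only: max(187/116, 5/2) = 2.5 servings → $2.25.
carrots + kale with both tight: 1.943 servings and 1.528 servings → $1.96.
Cheapest feasible corner: $1.96.

$1.96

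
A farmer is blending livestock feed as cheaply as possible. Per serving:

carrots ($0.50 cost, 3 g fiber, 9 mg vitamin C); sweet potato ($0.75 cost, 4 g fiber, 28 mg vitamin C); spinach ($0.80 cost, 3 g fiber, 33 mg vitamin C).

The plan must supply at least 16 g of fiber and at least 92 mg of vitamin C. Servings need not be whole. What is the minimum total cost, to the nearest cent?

Check every corner: each single food scaled to meet both minima, and each pair solved so both constraints bind.
carrots only: max(16/3, 92/9) = 10.22 servings → $5.11.
sweet potato only: max(16/4, 92/28) = 4 servings → $3.00.
spinach only: max(16/3, 92/33) = 5.333 servings → $4.27.
carrots + sweet potato with both tight: 1.667 servings and 2.75 servings → $2.90.
carrots + spinach with both tight: 3.5 servings and 1.833 servings → $3.22.
sweet potato + spinach: intersection lies outside the first quadrant.
Cheapest feasible corner: $2.90.

$2.90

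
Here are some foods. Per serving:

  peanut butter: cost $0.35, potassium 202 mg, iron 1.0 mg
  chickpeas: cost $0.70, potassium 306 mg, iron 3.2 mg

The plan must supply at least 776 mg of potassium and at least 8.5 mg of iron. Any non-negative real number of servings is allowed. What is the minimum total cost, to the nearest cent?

$1.86

The cheapest plan sits at a corner of the feasible region — with two constraints it uses at most two foods.
peanut butter only: max(776/202, 8.5/1.0) = 8.5 servings → $2.98.
chickpeas only: max(776/306, 8.5/3.2) = 2.656 servings → $1.86.
peanut butter + chickpeas: the both-tight solution has a negative serving — not a feasible corner.
Cheapest feasible corner: $1.86.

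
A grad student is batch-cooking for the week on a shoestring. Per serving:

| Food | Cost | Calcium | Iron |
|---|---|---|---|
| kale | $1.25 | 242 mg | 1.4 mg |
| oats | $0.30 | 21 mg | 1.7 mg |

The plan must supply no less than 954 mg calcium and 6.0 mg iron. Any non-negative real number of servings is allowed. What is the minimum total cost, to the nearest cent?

With two linear requirements the optimum uses one or two foods; enumerate the corners.
kale only: max(954/242, 6.0/1.4) = 4.286 servings → $5.36.
oats only: max(954/21, 6.0/1.7) = 45.43 servings → $13.63.
kale + oats with both tight: 3.916 servings and 0.3047 servings → $4.99.
The minimum over all feasible corners is $4.99.

$4.99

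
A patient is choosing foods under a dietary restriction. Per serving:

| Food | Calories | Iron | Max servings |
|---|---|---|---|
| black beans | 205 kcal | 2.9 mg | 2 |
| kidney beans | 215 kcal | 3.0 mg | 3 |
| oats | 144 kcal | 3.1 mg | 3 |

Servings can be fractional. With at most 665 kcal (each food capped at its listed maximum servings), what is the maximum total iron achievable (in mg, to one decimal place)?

12.6 mg

Iron per kcal: oats 0.02153, black beans 0.01415, kidney beans 0.01395.
Take 3 servings of oats: uses 432 kcal, +9.3 mg iron (running total 9.3 mg).
Take 1.137 servings of black beans: uses 233 kcal, +3.3 mg iron (running total 12.6 mg).
Greedy by best ratio exhausts the calories allowance optimally: 12.6 mg.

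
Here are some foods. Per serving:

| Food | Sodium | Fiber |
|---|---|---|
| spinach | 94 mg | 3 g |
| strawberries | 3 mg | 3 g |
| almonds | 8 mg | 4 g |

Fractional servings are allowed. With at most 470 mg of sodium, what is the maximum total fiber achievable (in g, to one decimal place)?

470.0 g

Fiber per mg sodium: strawberries 1, almonds 0.5, spinach 0.03191.
With no serving limits, spend the whole sodium allowance on strawberries: 470 mg / 3 mg × 3 g = 470.0 g.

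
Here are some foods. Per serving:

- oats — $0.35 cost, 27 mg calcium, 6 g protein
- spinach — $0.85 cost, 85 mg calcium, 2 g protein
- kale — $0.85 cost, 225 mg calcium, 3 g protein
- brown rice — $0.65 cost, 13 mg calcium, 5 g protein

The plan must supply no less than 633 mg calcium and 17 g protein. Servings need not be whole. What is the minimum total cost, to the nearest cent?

Compare the cost at each extreme point of the feasible region.
oats only: max(633/27, 17/6) = 23.44 servings → $8.21.
spinach only: max(633/85, 17/2) = 8.5 servings → $7.22.
kale only: max(633/225, 17/3) = 5.667 servings → $4.82.
brown rice only: max(633/13, 17/5) = 48.69 servings → $31.65.
oats + spinach with both tight: 0.3925 servings and 7.322 servings → $6.36.
oats + kale with both tight: 1.518 servings and 2.631 servings → $2.77.
oats + brown rice with both targets exact would need a negative amount; discard.
spinach + kale: intersection lies outside the first quadrant.
spinach + brown rice with both tight: 7.378 servings and 0.4486 servings → $6.56.
kale + brown rice with both tight: 2.711 servings and 1.773 servings → $3.46.
Cheapest feasible corner: $2.77.

$2.77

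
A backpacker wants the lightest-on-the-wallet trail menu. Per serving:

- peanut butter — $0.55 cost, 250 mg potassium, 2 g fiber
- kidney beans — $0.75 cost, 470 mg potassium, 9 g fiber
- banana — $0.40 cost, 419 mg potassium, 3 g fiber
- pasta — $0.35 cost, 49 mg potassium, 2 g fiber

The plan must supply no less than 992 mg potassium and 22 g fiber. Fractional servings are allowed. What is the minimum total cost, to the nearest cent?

peanut butter only: max(992/250, 22/2) = 11 servings → $6.05.
kidney beans only: max(992/470, 22/9) = 2.444 servings → $1.83.
banana only: max(992/419, 22/3) = 7.333 servings → $2.93.
pasta only: max(992/49, 22/2) = 20.24 servings → $7.09.
peanut butter + kidney beans with both targets exact would need a negative amount; discard.
peanut butter + banana: intersection lies outside the first quadrant.
peanut butter + pasta with both tight: 2.254 servings and 8.746 servings → $4.30.
kidney beans + banana with both targets exact would need a negative amount; discard.
kidney beans + pasta with both tight: 1.816 servings and 2.83 servings → $2.35.
banana + pasta with both tight: 1.311 servings and 9.033 servings → $3.69.
The minimum over all feasible corners is $1.83.

$1.83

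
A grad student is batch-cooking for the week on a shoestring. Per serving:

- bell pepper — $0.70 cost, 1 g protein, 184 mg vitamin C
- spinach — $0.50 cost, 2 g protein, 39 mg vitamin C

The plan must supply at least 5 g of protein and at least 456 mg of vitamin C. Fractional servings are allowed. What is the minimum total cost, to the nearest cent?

At the optimum either one food covers both requirements or two foods hit both targets exactly; no other combination can be cheaper.
bell pepper only: max(5/1, 456/184) = 5 servings → $3.50.
spinach only: max(5/2, 456/39) = 11.69 servings → $5.85.
bell pepper + spinach with both tight: 2.179 servings and 1.41 servings → $2.23.
Cheapest feasible corner: $2.23.

$2.23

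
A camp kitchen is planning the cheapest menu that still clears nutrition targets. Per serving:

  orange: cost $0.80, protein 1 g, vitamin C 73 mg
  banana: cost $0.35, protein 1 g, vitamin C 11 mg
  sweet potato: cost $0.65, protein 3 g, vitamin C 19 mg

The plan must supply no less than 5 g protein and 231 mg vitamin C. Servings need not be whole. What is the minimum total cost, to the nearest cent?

$2.83

For a min-cost LP with two ≥-constraints, a basic feasible solution has at most two positive variables.
orange only: max(5/1, 231/73) = 5 servings → $4.00.
banana only: max(5/1, 231/11) = 21 servings → $7.35.
sweet potato only: max(5/3, 231/19) = 12.16 servings → $7.90.
orange + banana with both tight: 2.839 servings and 2.161 servings → $3.03.
orange + sweet potato with both tight: 2.99 servings and 0.67 servings → $2.83.
banana + sweet potato: intersection lies outside the first quadrant.
Cheapest feasible corner: $2.83.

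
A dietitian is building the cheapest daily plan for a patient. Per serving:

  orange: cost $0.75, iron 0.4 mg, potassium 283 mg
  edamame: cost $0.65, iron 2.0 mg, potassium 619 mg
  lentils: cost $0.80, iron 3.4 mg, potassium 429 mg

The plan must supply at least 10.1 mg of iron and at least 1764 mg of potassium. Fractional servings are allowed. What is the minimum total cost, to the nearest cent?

For a min-cost LP with two ≥-constraints, a basic feasible solution has at most two positive variables.
orange only: max(10.1/0.4, 1764/283) = 25.25 servings → $18.94.
edamame only: max(10.1/2.0, 1764/619) = 5.05 servings → $3.28.
lentils only: max(10.1/3.4, 1764/429) = 4.112 servings → $3.29.
orange + edamame: intersection lies outside the first quadrant.
orange + lentils with both tight: 2.106 servings and 2.723 servings → $3.76.
edamame + lentils with both tight: 1.335 servings and 2.185 servings → $2.62.
The minimum over all feasible corners is $2.62.

$2.62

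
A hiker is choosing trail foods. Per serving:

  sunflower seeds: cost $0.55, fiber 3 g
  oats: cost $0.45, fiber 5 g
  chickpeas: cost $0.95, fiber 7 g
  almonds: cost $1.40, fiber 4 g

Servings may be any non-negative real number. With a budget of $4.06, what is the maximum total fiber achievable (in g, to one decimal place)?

Fiber per dollar: oats 11.11, chickpeas 7.368, sunflower seeds 5.455, almonds 2.857.
With no serving limits, spend the whole cost allowance on oats: $4.06 / $0.45 × 5 g = 45.1 g.

45.1 g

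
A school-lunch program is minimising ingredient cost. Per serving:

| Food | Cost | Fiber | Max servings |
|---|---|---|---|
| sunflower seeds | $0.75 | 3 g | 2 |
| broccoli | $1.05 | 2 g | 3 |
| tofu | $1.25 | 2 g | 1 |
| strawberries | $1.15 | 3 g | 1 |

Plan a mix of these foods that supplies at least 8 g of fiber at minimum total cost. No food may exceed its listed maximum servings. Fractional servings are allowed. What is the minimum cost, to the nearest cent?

Cost per g of fiber: sunflower seeds $0.2500, strawberries $0.3833, broccoli $0.5250, tofu $0.6250.
Take 2 servings of sunflower seeds: +6.0 g fiber for $1.50 (total $1.50, still need 2.0 g).
Take 0.6667 servings of strawberries: +2.0 g fiber for $0.77 (total $2.27, still need 0.0 g).
Filling from the cheapest source first is optimal under one linear minimum: $2.27.

$2.27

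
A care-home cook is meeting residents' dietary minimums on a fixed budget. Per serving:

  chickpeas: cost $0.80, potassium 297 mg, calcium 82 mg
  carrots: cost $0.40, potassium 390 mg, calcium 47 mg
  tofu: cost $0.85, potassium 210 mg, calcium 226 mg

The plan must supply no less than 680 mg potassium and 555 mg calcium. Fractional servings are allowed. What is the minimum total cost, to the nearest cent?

$2.19

Check every corner: each single food scaled to meet both minima, and each pair solved so both constraints bind.
chickpeas only: max(680/297, 555/82) = 6.768 servings → $5.41.
carrots only: max(680/390, 555/47) = 11.81 servings → $4.72.
tofu only: max(680/210, 555/226) = 3.238 servings → $2.75.
chickpeas + carrots: intersection lies outside the first quadrant.
chickpeas + tofu with both tight: 0.7441 servings and 2.186 servings → $2.45.
carrots + tofu with both tight: 0.4744 servings and 2.357 servings → $2.19.
So the least-cost plan costs $2.19.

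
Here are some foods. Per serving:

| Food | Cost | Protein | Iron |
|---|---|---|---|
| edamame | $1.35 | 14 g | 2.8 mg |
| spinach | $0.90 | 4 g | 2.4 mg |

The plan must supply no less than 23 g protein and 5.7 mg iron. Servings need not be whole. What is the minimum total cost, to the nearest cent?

Minimising a linear cost over {protein ≥ 23, iron ≥ 5.7, servings ≥ 0} — the optimum is at a vertex, using one or two foods.
edamame only: max(23/14, 5.7/2.8) = 2.036 servings → $2.75.
spinach only: max(23/4, 5.7/2.4) = 5.75 servings → $5.17.
edamame + spinach with both tight: 1.446 servings and 0.6875 servings → $2.57.
The minimum over all feasible corners is $2.57.

$2.57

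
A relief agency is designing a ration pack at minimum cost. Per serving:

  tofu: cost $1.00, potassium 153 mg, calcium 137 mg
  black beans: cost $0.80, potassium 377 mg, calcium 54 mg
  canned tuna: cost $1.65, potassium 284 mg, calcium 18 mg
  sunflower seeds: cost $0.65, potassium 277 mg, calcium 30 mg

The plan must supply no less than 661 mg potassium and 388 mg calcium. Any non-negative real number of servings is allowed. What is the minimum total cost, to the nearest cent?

$3.12

Two binding constraints pin down two serving amounts, so the optimal mix uses at most two foods. The candidates are each food alone (scaled to the tighter of potassium/calcium) and each pair with both constraints tight.
tofu only: max(661/153, 388/137) = 4.32 servings → $4.32.
black beans only: max(661/377, 388/54) = 7.185 servings → $5.75.
canned tuna only: max(661/284, 388/18) = 21.56 servings → $35.57.
sunflower seeds only: max(661/277, 388/30) = 12.93 servings → $8.41.
tofu + black beans with both tight: 2.549 servings and 0.7189 servings → $3.12.
tofu + canned tuna with both tight: 2.719 servings and 0.8628 servings → $4.14.
tofu + sunflower seeds with both tight: 2.627 servings and 0.9351 servings → $3.24.
black beans + canned tuna with both targets exact would need a negative amount; discard.
black beans + sunflower seeds: the both-tight solution has a negative serving — not a feasible corner.
canned tuna + sunflower seeds: intersection lies outside the first quadrant.
The minimum over all feasible corners is $3.12.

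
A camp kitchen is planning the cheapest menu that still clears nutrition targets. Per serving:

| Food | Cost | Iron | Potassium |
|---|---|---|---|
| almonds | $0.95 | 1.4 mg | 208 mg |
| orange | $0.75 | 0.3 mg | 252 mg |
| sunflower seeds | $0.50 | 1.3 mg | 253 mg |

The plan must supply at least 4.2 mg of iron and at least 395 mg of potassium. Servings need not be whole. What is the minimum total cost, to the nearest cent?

Compare the cost at each extreme point of the feasible region.
almonds only: max(4.2/1.4, 395/208) = 3 servings → $2.85.
orange only: max(4.2/0.3, 395/252) = 14 servings → $10.50.
sunflower seeds only: max(4.2/1.3, 395/253) = 3.231 servings → $1.62.
almonds + orange with both targets exact would need a negative amount; discard.
almonds + sunflower seeds with both targets exact would need a negative amount; discard.
orange + sunflower seeds: the both-tight solution has a negative serving — not a feasible corner.
Cheapest feasible corner: $1.62.

$1.62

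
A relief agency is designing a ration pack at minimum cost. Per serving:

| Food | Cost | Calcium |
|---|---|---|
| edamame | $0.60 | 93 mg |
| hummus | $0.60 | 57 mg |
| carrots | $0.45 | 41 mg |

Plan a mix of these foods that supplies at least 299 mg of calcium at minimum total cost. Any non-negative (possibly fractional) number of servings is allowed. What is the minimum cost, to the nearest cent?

Cost per mg of calcium: edamame $0.0065, hummus $0.0105, carrots $0.0110.
With no serving limits, use only edamame: 299 mg / 93 mg = 3.215 servings × $0.60 = $1.93.

$1.93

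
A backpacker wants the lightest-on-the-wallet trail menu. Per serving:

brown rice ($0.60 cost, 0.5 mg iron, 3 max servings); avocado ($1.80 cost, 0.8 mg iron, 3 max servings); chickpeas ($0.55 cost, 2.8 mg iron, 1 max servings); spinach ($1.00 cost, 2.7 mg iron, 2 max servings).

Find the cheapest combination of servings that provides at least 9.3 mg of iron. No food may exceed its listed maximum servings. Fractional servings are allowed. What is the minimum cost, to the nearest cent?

$3.87

Cost per mg of iron: chickpeas $0.1964, spinach $0.3704, brown rice $1.2000, avocado $2.2500.
Take 1 serving of chickpeas: +2.8 mg iron for $0.55 (total $0.55, still need 6.5 mg).
Take 2 servings of spinach: +5.4 mg iron for $2.00 (total $2.55, still need 1.1 mg).
Take 2.2 servings of brown rice: +1.1 mg iron for $1.32 (total $3.87, still need 0.0 mg).
Greedy by cheapest-per-mg is optimal for a single linear constraint, so the minimum cost is $3.87.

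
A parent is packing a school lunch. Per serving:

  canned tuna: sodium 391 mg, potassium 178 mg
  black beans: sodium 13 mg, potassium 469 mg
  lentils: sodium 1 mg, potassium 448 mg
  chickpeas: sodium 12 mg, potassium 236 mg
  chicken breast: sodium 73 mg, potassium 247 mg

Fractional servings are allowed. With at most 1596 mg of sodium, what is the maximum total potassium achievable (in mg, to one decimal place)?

Potassium per mg sodium: lentils 448, black beans 36.08, chickpeas 19.67, chicken breast 3.384, canned tuna 0.4552.
With no serving limits, spend the whole sodium allowance on lentils: 1596 mg / 1 mg × 448 mg = 715008.0 mg.

715008.0 mg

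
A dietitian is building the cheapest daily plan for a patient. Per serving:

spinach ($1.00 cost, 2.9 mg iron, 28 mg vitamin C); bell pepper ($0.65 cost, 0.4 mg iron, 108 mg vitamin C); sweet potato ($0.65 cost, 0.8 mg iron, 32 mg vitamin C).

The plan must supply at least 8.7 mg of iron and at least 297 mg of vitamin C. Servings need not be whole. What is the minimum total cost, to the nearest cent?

Minimising a linear cost over {iron ≥ 8.7, vitamin C ≥ 297, servings ≥ 0} — the optimum is at a vertex, using one or two foods.
spinach only: max(8.7/2.9, 297/28) = 10.61 servings → $10.61.
bell pepper only: max(8.7/0.4, 297/108) = 21.75 servings → $14.14.
sweet potato only: max(8.7/0.8, 297/32) = 10.88 servings → $7.07.
spinach + bell pepper with both tight: 2.718 servings and 2.045 servings → $4.05.
spinach + sweet potato with both tight: 0.5795 servings and 8.774 servings → $6.28.
bell pepper + sweet potato with both targets exact would need a negative amount; discard.
So the least-cost plan costs $4.05.

$4.05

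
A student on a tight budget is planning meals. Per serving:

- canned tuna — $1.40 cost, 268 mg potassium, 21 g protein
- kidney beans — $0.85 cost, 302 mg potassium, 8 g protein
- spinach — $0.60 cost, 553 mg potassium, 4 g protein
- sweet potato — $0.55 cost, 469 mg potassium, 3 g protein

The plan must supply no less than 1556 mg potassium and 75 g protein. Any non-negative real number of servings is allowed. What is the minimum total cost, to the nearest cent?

$5.40

At the optimum either one food covers both requirements or two foods hit both targets exactly; no other combination can be cheaper.
canned tuna only: max(1556/268, 75/21) = 5.806 servings → $8.13.
kidney beans only: max(1556/302, 75/8) = 9.375 servings → $7.97.
spinach only: max(1556/553, 75/4) = 18.75 servings → $11.25.
sweet potato only: max(1556/469, 75/3) = 25 servings → $13.75.
canned tuna + kidney beans with both tight: 2.43 servings and 2.996 servings → $5.95.
canned tuna + spinach with both tight: 3.344 servings and 1.193 servings → $5.40.
canned tuna + sweet potato with both tight: 3.373 servings and 1.39 servings → $5.49.
kidney beans + spinach: intersection lies outside the first quadrant.
kidney beans + sweet potato: the both-tight solution has a negative serving — not a feasible corner.
spinach + sweet potato: the both-tight solution has a negative serving — not a feasible corner.
So the least-cost plan costs $5.40.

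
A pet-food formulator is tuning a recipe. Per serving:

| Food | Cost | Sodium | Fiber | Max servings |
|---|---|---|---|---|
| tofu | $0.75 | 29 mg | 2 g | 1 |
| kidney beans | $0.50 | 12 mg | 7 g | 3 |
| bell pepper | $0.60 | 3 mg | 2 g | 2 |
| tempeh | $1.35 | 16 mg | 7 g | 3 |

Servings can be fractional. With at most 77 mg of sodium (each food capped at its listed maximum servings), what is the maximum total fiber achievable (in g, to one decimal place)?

40.3 g

Fiber per mg sodium: bell pepper 0.6667, kidney beans 0.5833, tempeh 0.4375, tofu 0.06897.
Take 2 servings of bell pepper: uses 6 mg sodium, +4.0 g fiber (running total 4.0 g).
Take 3 servings of kidney beans: uses 36 mg sodium, +21.0 g fiber (running total 25.0 g).
Take 2.188 servings of tempeh: uses 35 mg sodium, +15.3 g fiber (running total 40.3 g).
Greedy by best ratio exhausts the sodium allowance optimally: 40.3 g.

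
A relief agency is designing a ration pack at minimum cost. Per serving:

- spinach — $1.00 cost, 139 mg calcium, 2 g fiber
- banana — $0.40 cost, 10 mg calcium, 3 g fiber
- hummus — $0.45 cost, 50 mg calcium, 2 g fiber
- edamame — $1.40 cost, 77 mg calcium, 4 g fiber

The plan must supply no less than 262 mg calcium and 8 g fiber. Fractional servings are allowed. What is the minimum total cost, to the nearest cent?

Minimising a linear cost over {calcium ≥ 262, fiber ≥ 8, servings ≥ 0} — the optimum is at a vertex, using one or two foods.
spinach only: max(262/139, 8/2) = 4 servings → $4.00.
banana only: max(262/10, 8/3) = 26.2 servings → $10.48.
hummus only: max(262/50, 8/2) = 5.24 servings → $2.36.
edamame only: max(262/77, 8/4) = 3.403 servings → $4.76.
spinach + banana with both tight: 1.778 servings and 1.481 servings → $2.37.
spinach + hummus with both tight: 0.6966 servings and 3.303 servings → $2.18.
spinach + edamame with both tight: 1.075 servings and 1.463 servings → $3.12.
banana + hummus: the both-tight solution has a negative serving — not a feasible corner.
banana + edamame with both targets exact would need a negative amount; discard.
hummus + edamame with both targets exact would need a negative amount; discard.
The minimum over all feasible corners is $2.18.

$2.18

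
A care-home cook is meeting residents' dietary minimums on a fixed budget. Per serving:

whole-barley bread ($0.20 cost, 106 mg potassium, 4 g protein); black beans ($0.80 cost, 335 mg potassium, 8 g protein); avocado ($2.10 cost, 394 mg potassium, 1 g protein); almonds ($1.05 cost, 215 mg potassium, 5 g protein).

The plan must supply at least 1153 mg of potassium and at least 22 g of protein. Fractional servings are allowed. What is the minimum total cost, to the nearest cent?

$2.18

Check every corner: each single food scaled to meet both minima, and each pair solved so both constraints bind.
whole-barley bread only: max(1153/106, 22/4) = 10.88 servings → $2.18.
black beans only: max(1153/335, 22/8) = 3.442 servings → $2.75.
avocado only: max(1153/394, 22/1) = 22 servings → $46.20.
almonds only: max(1153/215, 22/5) = 5.363 servings → $5.63.
whole-barley bread + black beans with both targets exact would need a negative amount; discard.
whole-barley bread + avocado with both tight: 5.112 servings and 1.551 servings → $4.28.
whole-barley bread + almonds: intersection lies outside the first quadrant.
black beans + avocado with both tight: 2.668 servings and 0.6581 servings → $3.52.
black beans + almonds with both targets exact would need a negative amount; discard.
avocado + almonds with both tight: 0.5897 servings and 4.282 servings → $5.73.
So the least-cost plan costs $2.18.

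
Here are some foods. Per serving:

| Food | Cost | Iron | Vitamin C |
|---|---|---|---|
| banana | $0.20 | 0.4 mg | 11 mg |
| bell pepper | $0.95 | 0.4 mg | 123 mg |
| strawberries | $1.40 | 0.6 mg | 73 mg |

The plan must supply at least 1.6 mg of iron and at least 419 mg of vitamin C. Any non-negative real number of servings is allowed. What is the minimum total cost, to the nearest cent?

$3.31

banana only: max(1.6/0.4, 419/11) = 38.09 servings → $7.62.
bell pepper only: max(1.6/0.4, 419/123) = 4 servings → $3.80.
strawberries only: max(1.6/0.6, 419/73) = 5.74 servings → $8.04.
banana + bell pepper with both tight: 0.6518 servings and 3.348 servings → $3.31.
banana + strawberries: intersection lies outside the first quadrant.
bell pepper + strawberries with both tight: 3.018 servings and 0.6547 servings → $3.78.
The minimum over all feasible corners is $3.31.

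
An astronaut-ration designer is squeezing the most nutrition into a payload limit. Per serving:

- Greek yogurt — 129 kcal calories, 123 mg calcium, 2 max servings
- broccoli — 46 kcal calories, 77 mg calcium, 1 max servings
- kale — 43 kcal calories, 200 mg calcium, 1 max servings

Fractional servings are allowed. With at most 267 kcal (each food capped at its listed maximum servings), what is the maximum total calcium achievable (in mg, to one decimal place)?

446.7 mg

Calcium per kcal: kale 4.651, broccoli 1.674, Greek yogurt 0.9535.
Take 1 serving of kale: uses 43 kcal, +200.0 mg calcium (running total 200.0 mg).
Take 1 serving of broccoli: uses 46 kcal, +77.0 mg calcium (running total 277.0 mg).
Take 1.38 servings of Greek yogurt: uses 178 kcal, +169.7 mg calcium (running total 446.7 mg).
Greedy by best ratio exhausts the calories allowance optimally: 446.7 mg.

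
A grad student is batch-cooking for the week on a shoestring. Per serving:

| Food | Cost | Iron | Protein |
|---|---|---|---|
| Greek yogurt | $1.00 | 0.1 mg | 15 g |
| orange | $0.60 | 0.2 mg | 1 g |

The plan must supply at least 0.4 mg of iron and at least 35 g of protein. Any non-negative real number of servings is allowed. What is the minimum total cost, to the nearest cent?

$2.79

Greek yogurt only: max(0.4/0.1, 35/15) = 4 servings → $4.00.
orange only: max(0.4/0.2, 35/1) = 35 servings → $21.00.
Greek yogurt + orange with both tight: 2.276 servings and 0.8621 servings → $2.79.
So the least-cost plan costs $2.79.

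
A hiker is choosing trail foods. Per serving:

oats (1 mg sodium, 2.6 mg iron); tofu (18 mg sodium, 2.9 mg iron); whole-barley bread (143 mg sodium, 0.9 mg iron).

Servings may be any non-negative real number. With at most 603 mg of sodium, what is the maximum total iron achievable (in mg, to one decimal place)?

1567.8 mg

Iron per mg sodium: oats 2.6, tofu 0.1611, whole-barley bread 0.006294.
With no serving limits, spend the whole sodium allowance on oats: 603 mg / 1 mg × 2.6 mg = 1567.8 mg.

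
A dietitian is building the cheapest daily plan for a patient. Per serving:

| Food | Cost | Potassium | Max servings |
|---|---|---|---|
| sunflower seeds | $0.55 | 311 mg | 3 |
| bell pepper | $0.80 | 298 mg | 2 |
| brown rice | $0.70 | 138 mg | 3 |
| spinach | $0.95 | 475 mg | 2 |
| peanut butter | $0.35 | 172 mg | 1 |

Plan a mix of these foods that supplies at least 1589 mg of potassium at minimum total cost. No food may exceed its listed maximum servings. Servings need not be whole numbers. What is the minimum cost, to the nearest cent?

Cost per mg of potassium: sunflower seeds $0.0018, spinach $0.0020, peanut butter $0.0020, bell pepper $0.0027, brown rice $0.0051.
Take 3 servings of sunflower seeds: +933.0 mg potassium for $1.65 (total $1.65, still need 656.0 mg).
Take 1.381 servings of spinach: +656.0 mg potassium for $1.31 (total $2.96, still need 0.0 mg).
Greedy by cheapest-per-mg is optimal for a single linear constraint, so the minimum cost is $2.96.

$2.96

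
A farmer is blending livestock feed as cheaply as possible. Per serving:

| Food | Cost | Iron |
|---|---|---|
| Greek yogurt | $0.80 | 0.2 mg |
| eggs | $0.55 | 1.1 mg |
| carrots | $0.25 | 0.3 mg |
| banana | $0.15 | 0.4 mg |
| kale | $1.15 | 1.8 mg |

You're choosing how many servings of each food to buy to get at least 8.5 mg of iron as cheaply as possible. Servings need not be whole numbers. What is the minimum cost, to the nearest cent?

Cost per mg of iron: banana $0.3750, eggs $0.5000, kale $0.6389, carrots $0.8333, Greek yogurt $4.0000.
With no serving limits, use only banana: 8.5 mg / 0.4 mg = 21.25 servings × $0.15 = $3.19.

$3.19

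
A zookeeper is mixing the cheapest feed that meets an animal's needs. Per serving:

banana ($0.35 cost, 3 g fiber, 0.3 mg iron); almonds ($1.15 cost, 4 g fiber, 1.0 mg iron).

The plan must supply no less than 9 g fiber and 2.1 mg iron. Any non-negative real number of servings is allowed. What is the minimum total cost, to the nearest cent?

$2.42

Minimising a linear cost over {fiber ≥ 9, iron ≥ 2.1, servings ≥ 0} — the optimum is at a vertex, using one or two foods.
banana only: max(9/3, 2.1/0.3) = 7 servings → $2.45.
almonds only: max(9/4, 2.1/1.0) = 2.25 servings → $2.59.
banana + almonds with both tight: 0.3333 servings and 2 servings → $2.42.
The minimum over all feasible corners is $2.42.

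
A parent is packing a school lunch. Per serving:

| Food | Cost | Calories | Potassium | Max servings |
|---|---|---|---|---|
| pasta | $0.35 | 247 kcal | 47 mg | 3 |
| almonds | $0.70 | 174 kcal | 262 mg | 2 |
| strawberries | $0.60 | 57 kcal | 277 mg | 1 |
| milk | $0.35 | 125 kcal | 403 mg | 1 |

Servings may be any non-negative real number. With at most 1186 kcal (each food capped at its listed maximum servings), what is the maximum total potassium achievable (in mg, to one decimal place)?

Potassium per kcal: strawberries 4.86, milk 3.224, almonds 1.506, pasta 0.1903.
Take 1 serving of strawberries: uses 57 kcal, +277.0 mg potassium (running total 277.0 mg).
Take 1 serving of milk: uses 125 kcal, +403.0 mg potassium (running total 680.0 mg).
Take 2 servings of almonds: uses 348 kcal, +524.0 mg potassium (running total 1204.0 mg).
Take 2.656 servings of pasta: uses 656 kcal, +124.8 mg potassium (running total 1328.8 mg).
Filling greedily by potassium-per-kcal is optimal for one linear limit, giving 1328.8 mg.

1328.8 mg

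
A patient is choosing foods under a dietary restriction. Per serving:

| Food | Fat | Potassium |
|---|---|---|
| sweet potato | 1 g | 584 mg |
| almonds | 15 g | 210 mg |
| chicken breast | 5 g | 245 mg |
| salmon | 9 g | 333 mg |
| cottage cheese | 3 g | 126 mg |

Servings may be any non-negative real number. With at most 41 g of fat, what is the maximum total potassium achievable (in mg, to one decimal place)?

23944.0 mg

Potassium per g fat: sweet potato 584, chicken breast 49, cottage cheese 42, salmon 37, almonds 14.
With no serving limits, spend the whole fat allowance on sweet potato: 41 g / 1 g × 584 mg = 23944.0 mg.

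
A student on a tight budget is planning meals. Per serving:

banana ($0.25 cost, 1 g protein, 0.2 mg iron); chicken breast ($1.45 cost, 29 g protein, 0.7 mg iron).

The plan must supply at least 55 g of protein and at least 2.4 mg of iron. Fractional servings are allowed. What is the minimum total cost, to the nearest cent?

$3.97

An LP optimum is at a vertex; with two nutrient constraints at most two foods are used. Check each candidate.
banana only: max(55/1, 2.4/0.2) = 55 servings → $13.75.
chicken breast only: max(55/29, 2.4/0.7) = 3.429 servings → $4.97.
banana + chicken breast with both tight: 6.098 servings and 1.686 servings → $3.97.
So the least-cost plan costs $3.97.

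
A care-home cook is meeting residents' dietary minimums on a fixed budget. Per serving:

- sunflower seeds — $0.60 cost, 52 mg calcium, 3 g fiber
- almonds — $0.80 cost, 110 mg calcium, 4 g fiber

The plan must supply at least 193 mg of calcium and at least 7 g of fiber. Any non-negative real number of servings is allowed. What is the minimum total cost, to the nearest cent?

A basic optimal solution has at most two foods positive. Try each food alone and each pair with both targets met exactly.
sunflower seeds only: max(193/52, 7/3) = 3.712 servings → $2.23.
almonds only: max(193/110, 7/4) = 1.755 servings → $1.40.
sunflower seeds + almonds: intersection lies outside the first quadrant.
The minimum over all feasible corners is $1.40.

$1.40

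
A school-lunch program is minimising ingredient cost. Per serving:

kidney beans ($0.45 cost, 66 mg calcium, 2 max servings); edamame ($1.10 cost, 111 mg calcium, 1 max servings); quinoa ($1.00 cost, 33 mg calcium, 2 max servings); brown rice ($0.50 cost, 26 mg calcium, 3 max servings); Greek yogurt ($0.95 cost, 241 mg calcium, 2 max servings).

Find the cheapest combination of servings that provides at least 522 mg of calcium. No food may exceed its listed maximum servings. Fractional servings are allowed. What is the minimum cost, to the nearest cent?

Cost per mg of calcium: Greek yogurt $0.0039, kidney beans $0.0068, edamame $0.0099, brown rice $0.0192, quinoa $0.0303.
Take 2 servings of Greek yogurt: +482.0 mg calcium for $1.90 (total $1.90, still need 40.0 mg).
Take 0.6061 servings of kidney beans: +40.0 mg calcium for $0.27 (total $2.17, still need 0.0 mg).
Greedy by cheapest-per-mg is optimal for a single linear constraint, so the minimum cost is $2.17.

$2.17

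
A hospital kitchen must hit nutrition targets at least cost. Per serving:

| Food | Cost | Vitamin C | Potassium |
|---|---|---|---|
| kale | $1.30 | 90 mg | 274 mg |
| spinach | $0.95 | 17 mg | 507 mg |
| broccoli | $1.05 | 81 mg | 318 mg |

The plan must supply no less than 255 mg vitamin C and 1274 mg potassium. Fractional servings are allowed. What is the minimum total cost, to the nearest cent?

$3.76

The cheapest plan sits at a corner of the feasible region — with two constraints it uses at most two foods.
kale only: max(255/90, 1274/274) = 4.65 servings → $6.04.
spinach only: max(255/17, 1274/507) = 15 servings → $14.25.
broccoli only: max(255/81, 1274/318) = 4.006 servings → $4.21.
kale + spinach with both tight: 2.627 servings and 1.093 servings → $4.45.
kale + broccoli with both targets exact would need a negative amount; discard.
spinach + broccoli with both tight: 0.6198 servings and 3.018 servings → $3.76.
The minimum over all feasible corners is $3.76.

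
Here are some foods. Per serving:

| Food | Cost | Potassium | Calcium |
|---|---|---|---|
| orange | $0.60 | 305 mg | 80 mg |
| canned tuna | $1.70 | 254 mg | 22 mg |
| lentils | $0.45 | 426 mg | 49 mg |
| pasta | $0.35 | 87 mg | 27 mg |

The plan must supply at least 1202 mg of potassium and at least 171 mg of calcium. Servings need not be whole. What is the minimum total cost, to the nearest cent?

Check every corner: each single food scaled to meet both minima, and each pair solved so both constraints bind.
orange only: max(1202/305, 171/80) = 3.941 servings → $2.36.
canned tuna only: max(1202/254, 171/22) = 7.773 servings → $13.21.
lentils only: max(1202/426, 171/49) = 3.49 servings → $1.57.
pasta only: max(1202/87, 171/27) = 13.82 servings → $4.84.
orange + canned tuna with both tight: 1.248 servings and 3.233 servings → $6.25.
orange + lentils with both tight: 0.7289 servings and 2.3 servings → $1.47.
orange + pasta with both targets exact would need a negative amount; discard.
canned tuna + lentils: the both-tight solution has a negative serving — not a feasible corner.
canned tuna + pasta with both tight: 3.555 servings and 3.436 servings → $7.25.
lentils + pasta with both tight: 2.428 servings and 1.927 servings → $1.77.
Cheapest feasible corner: $1.47.

$1.47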